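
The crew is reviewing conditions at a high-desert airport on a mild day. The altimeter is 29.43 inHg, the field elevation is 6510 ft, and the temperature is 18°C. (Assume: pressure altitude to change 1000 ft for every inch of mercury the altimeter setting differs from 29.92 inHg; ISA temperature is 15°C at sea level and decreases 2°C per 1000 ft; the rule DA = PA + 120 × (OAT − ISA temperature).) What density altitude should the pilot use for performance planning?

Pressure altitude = 6510 + (29.92 − 29.43) × 1000 = 6510 + (+490) = 7000 ft.
ISA temperature at 7000 ft = 15 − 2 × (7000/1000) = 1°C.
ISA deviation = 18 − 1 = +17°C.
Density altitude = 7000 + 120 × (17) = 9040 ft.

9040 ft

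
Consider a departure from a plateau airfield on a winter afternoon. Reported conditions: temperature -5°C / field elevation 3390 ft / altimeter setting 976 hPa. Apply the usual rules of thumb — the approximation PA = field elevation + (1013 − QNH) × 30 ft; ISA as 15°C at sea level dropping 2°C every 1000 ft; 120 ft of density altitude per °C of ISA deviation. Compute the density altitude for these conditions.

Pressure altitude = 3390 + (1013 − 976) × 30 = 3390 + (+1110) = 4500 ft.
ISA temperature at 4500 ft = 15 − 2 × (4500/1000) = 6°C.
ISA deviation = -5 − 6 = -11°C.
Density altitude = 4500 + 120 × (-11) = 3180 ft.

3180 ft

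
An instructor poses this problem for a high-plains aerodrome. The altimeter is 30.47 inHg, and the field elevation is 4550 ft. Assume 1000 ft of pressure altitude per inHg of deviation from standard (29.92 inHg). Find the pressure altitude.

Pressure correction = (29.92 − 30.47) × 1000 = -550 ft.
Pressure altitude = 4550 + (-550) = 4000 ft.

4000 ft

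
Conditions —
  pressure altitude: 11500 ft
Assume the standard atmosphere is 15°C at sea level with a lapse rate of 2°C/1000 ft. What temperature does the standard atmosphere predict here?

-8°C

ISA temperature = 15 − 2 × (11500/1000) = 15 − 23 = -8°C.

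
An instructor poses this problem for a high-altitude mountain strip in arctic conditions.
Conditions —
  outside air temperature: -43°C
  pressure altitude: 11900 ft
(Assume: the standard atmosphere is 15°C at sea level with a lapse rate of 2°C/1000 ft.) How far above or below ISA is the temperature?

ISA-34.2°C

ISA temperature at 11900 ft = 15 − 2 × (11900/1000) = -8.8°C.
Deviation = OAT − ISA = -43 − (-8.8) = -34.2°C.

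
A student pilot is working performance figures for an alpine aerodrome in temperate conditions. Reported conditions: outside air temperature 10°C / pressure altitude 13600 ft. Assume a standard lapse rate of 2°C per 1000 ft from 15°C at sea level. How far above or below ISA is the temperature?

ISA temperature at 13600 ft = 15 − 2 × (13600/1000) = -12.2°C.
Deviation = OAT − ISA = 10 − (-12.2) = +22.2°C.

ISA+22.2°C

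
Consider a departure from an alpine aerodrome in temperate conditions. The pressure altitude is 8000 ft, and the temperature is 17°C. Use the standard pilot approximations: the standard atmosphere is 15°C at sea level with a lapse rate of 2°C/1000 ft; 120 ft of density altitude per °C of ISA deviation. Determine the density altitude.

ISA temperature at 8000 ft = 15 − 2 × (8000/1000) = -1°C.
ISA deviation = 17 − (-1) = +18°C.
Density altitude = 8000 + 120 × (18) = 8000 + (+2160) = 10160 ft.

10160 ft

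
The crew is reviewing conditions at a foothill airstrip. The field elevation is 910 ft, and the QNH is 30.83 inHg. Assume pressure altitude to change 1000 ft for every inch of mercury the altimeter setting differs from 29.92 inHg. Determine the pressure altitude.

Pressure correction = (29.92 − 30.83) × 1000 = -910 ft.
Pressure altitude = 910 + (-910) = 0 ft.

0 ft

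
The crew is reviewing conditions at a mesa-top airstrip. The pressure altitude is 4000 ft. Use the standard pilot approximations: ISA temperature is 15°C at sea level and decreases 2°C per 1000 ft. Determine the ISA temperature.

ISA temperature = 15 − 2 × (4000/1000) = 15 − 8 = 7°C.

7°C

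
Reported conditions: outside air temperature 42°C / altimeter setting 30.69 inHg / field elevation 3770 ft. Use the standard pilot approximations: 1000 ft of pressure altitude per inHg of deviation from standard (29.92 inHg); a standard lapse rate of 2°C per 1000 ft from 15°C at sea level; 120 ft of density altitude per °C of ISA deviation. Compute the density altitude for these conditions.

6960 ft

Pressure altitude = 3770 + (29.92 − 30.69) × 1000 = 3770 + (-770) = 3000 ft.
ISA temperature at 3000 ft = 15 − 2 × (3000/1000) = 9°C.
ISA deviation = 42 − 9 = +33°C.
Density altitude = 3000 + 120 × (33) = 6960 ft.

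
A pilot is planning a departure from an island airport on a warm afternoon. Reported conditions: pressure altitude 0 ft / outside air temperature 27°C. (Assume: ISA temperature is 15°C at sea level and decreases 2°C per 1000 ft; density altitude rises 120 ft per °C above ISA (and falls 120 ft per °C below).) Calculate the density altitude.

ISA temperature at 0 ft = 15 − 2 × (0/1000) = 15°C.
ISA deviation = 27 − 15 = +12°C.
Density altitude = 0 + 120 × (12) = 0 + (+1440) = 1440 ft.

1440 ft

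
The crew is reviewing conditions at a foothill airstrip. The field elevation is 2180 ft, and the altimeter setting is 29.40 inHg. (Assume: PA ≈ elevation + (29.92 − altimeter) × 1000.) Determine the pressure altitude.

2700 ft

Pressure correction = (29.92 − 29.40) × 1000 = +520 ft.
Pressure altitude = 2180 + (+520) = 2700 ft.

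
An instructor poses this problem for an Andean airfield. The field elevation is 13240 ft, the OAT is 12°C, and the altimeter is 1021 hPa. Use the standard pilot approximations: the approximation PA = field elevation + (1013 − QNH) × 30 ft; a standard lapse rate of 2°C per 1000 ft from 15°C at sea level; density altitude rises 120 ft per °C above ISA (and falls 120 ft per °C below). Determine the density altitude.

Pressure altitude = 13240 + (1013 − 1021) × 30 = 13240 + (-240) = 13000 ft.
ISA temperature at 13000 ft = 15 − 2 × (13000/1000) = -11°C.
ISA deviation = 12 − (-11) = +23°C.
Density altitude = 13000 + 120 × (23) = 15760 ft.

15760 ft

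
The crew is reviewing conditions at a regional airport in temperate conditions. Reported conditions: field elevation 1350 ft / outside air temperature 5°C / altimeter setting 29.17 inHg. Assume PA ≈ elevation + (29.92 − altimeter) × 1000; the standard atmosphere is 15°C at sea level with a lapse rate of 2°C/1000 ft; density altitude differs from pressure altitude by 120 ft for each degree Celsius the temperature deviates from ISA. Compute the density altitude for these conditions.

1404 ft

Pressure altitude = 1350 + (29.92 − 29.17) × 1000 = 1350 + (+750) = 2100 ft.
ISA temperature at 2100 ft = 15 − 2 × (2100/1000) = 10.8°C.
ISA deviation = 5 − 10.8 = -5.8°C.
Density altitude = 2100 + 120 × (-5.8) = 1404 ft.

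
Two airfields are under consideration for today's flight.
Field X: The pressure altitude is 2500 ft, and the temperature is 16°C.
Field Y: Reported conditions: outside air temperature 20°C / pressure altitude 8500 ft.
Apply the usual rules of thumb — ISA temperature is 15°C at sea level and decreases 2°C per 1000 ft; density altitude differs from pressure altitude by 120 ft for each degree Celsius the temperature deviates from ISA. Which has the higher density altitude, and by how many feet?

Field Y by 7920 ft

Field X: ISA temp = 10°C, deviation +6°C, DA = 2500 + 120 × 6 = 3220 ft.
Field Y: ISA temp = -2°C, deviation +22°C, DA = 8500 + 120 × 22 = 11140 ft.
Field Y is higher by 11140 − 3220 = 7920 ft.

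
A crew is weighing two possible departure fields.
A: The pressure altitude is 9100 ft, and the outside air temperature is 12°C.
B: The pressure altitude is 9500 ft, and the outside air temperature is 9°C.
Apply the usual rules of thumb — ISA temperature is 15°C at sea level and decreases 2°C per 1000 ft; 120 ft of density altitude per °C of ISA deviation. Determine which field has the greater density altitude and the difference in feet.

A: ISA temp = -3.2°C, deviation +15.2°C, DA = 9100 + 120 × 15.2 = 10924 ft.
B: ISA temp = -4°C, deviation +13°C, DA = 9500 + 120 × 13 = 11060 ft.
B is higher by 11060 − 10924 = 136 ft.

B by 136 ft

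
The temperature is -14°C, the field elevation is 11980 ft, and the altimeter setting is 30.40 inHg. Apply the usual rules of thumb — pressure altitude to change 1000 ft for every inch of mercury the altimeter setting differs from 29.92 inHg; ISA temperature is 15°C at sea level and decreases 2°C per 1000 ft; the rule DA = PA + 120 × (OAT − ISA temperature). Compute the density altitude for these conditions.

Pressure altitude = 11980 + (29.92 − 30.40) × 1000 = 11980 + (-480) = 11500 ft.
ISA temperature at 11500 ft = 15 − 2 × (11500/1000) = -8°C.
ISA deviation = -14 − (-8) = -6°C.
Density altitude = 11500 + 120 × (-6) = 10780 ft.

10780 ft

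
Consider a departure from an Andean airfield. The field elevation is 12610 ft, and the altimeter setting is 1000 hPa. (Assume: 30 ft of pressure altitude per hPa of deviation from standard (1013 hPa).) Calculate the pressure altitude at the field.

13000 ft

Pressure correction = (1013 − 1000) × 30 = +390 ft.
Pressure altitude = 12610 + (+390) = 13000 ft.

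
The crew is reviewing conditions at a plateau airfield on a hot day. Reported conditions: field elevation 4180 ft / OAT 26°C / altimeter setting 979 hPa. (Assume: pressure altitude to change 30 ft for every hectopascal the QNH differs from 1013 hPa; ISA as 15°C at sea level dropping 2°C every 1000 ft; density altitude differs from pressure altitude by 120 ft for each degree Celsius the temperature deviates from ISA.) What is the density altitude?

7768 ft

Pressure altitude = 4180 + (1013 − 979) × 30 = 4180 + (+1020) = 5200 ft.
ISA temperature at 5200 ft = 15 − 2 × (5200/1000) = 4.6°C.
ISA deviation = 26 − 4.6 = +21.4°C.
Density altitude = 5200 + 120 × (21.4) = 7768 ft.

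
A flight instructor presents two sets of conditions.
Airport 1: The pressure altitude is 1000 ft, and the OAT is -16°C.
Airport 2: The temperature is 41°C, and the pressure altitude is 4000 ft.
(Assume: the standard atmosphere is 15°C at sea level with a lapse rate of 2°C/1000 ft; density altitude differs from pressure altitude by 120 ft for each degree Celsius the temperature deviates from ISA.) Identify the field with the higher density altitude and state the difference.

Airport 2 by 10560 ft

Airport 1: ISA temp = 13°C, deviation -29°C, DA = 1000 + 120 × (-29) = -2480 ft.
Airport 2: ISA temp = 7°C, deviation +34°C, DA = 4000 + 120 × 34 = 8080 ft.
Airport 2 is higher by 8080 − (-2480) = 10560 ft.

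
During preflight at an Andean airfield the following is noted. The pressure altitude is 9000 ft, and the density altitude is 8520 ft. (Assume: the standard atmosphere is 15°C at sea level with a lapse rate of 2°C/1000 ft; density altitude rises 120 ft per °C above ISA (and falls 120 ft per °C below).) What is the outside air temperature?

-7°C

Density altitude − pressure altitude = 8520 − 9000 = -480 ft.
At 120 ft/°C that is an ISA deviation of -480/120 = -4°C.
ISA temperature at 9000 ft = 15 − 2 × (9000/1000) = -3°C.
OAT = ISA + deviation = -3 + (-4) = -7°C.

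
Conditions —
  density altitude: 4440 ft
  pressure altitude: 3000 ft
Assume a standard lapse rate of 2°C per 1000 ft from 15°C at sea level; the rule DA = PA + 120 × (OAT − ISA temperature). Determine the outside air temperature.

21°C

Density altitude − pressure altitude = 4440 − 3000 = +1440 ft.
At 120 ft/°C that is an ISA deviation of 1440/120 = +12°C.
ISA temperature at 3000 ft = 15 − 2 × (3000/1000) = 9°C.
OAT = ISA + deviation = 9 + (+12) = 21°C.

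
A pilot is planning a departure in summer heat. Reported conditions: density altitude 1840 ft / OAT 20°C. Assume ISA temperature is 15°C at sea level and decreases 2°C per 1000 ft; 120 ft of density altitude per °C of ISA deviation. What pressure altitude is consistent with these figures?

DA = PA + 120 × (OAT − (15 − 2·PA/1000)) = PA + 120·OAT − 1800 + 0.24·PA = 1.24·PA + 120·OAT − 1800.
So 1.24·PA = 1840 − 120 × 20 + 1800 = 1240.
PA = 1240 / 1.24 = 1000 ft.

1000 ft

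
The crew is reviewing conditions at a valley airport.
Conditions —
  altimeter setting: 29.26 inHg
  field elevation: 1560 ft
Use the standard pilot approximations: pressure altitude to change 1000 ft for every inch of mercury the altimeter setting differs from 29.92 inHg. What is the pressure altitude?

2220 ft

Pressure correction = (29.92 − 29.26) × 1000 = +660 ft.
Pressure altitude = 1560 + (+660) = 2220 ft.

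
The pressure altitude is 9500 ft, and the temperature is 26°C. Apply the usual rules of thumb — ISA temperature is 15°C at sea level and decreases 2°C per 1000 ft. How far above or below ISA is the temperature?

ISA+30°C

ISA temperature at 9500 ft = 15 − 2 × (9500/1000) = -4°C.
Deviation = OAT − ISA = 26 − (-4) = +30°C.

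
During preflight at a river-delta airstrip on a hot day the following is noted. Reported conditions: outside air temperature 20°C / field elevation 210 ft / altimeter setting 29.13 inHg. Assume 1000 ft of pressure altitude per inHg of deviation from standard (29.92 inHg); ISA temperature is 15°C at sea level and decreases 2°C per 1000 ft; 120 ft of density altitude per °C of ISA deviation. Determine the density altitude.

Pressure altitude = 210 + (29.92 − 29.13) × 1000 = 210 + (+790) = 1000 ft.
ISA temperature at 1000 ft = 15 − 2 × (1000/1000) = 13°C.
ISA deviation = 20 − 13 = +7°C.
Density altitude = 1000 + 120 × (7) = 1840 ft.

1840 ft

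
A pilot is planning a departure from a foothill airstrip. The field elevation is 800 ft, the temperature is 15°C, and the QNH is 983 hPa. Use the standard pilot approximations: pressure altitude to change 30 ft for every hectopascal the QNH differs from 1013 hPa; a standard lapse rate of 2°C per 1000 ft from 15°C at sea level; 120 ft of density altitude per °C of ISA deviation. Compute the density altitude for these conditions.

2108 ft

Pressure altitude = 800 + (1013 − 983) × 30 = 800 + (+900) = 1700 ft.
ISA temperature at 1700 ft = 15 − 2 × (1700/1000) = 11.6°C.
ISA deviation = 15 − 11.6 = +3.4°C.
Density altitude = 1700 + 120 × (3.4) = 2108 ft.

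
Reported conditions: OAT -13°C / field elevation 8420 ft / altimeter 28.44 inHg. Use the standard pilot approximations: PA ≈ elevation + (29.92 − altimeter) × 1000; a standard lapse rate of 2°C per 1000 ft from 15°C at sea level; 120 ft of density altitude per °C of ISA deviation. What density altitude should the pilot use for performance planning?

8916 ft

Pressure altitude = 8420 + (29.92 − 28.44) × 1000 = 8420 + (+1480) = 9900 ft.
ISA temperature at 9900 ft = 15 − 2 × (9900/1000) = -4.8°C.
ISA deviation = -13 − (-4.8) = -8.2°C.
Density altitude = 9900 + 120 × (-8.2) = 8916 ft.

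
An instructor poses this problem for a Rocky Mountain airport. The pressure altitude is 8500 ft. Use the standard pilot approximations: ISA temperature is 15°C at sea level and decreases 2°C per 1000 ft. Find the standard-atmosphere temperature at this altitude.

-2°C

ISA temperature = 15 − 2 × (8500/1000) = 15 − 17 = -2°C.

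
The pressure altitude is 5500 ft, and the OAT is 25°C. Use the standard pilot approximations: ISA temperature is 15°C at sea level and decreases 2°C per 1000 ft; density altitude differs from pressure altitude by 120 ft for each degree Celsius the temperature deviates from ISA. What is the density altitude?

8020 ft

ISA temperature at 5500 ft = 15 − 2 × (5500/1000) = 4°C.
ISA deviation = 25 − 4 = +21°C.
Density altitude = 5500 + 120 × (21) = 5500 + (+2520) = 8020 ft.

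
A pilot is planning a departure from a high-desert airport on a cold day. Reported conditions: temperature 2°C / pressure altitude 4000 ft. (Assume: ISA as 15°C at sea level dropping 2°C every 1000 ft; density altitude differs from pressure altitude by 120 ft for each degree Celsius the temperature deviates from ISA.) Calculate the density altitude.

3400 ft

ISA temperature at 4000 ft = 15 − 2 × (4000/1000) = 7°C.
ISA deviation = 2 − 7 = -5°C.
Density altitude = 4000 + 120 × (-5) = 4000 + (-600) = 3400 ft.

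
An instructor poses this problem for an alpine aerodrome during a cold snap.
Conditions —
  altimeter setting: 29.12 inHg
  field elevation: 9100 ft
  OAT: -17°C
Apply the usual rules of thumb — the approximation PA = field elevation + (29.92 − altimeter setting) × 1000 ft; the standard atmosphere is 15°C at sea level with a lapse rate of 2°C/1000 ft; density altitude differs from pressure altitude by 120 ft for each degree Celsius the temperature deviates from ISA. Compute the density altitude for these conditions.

Pressure altitude = 9100 + (29.92 − 29.12) × 1000 = 9100 + (+800) = 9900 ft.
ISA temperature at 9900 ft = 15 − 2 × (9900/1000) = -4.8°C.
ISA deviation = -17 − (-4.8) = -12.2°C.
Density altitude = 9900 + 120 × (-12.2) = 8436 ft.

8436 ft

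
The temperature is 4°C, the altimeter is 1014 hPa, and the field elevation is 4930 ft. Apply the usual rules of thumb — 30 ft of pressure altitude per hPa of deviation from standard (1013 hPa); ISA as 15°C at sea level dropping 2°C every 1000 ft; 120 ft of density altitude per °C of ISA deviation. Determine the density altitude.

Pressure altitude = 4930 + (1013 − 1014) × 30 = 4930 + (-30) = 4900 ft.
ISA temperature at 4900 ft = 15 − 2 × (4900/1000) = 5.2°C.
ISA deviation = 4 − 5.2 = -1.2°C.
Density altitude = 4900 + 120 × (-1.2) = 4756 ft.

4756 ft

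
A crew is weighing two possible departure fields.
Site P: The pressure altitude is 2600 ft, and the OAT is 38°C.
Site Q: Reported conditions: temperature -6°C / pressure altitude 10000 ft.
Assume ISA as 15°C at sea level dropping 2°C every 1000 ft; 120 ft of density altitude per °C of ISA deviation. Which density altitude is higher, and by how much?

Site P: ISA temp = 9.8°C, deviation +28.2°C, DA = 2600 + 120 × 28.2 = 5984 ft.
Site Q: ISA temp = -5°C, deviation -1°C, DA = 10000 + 120 × (-1) = 9880 ft.
Site Q is higher by 9880 − 5984 = 3896 ft.

Site Q by 3896 ft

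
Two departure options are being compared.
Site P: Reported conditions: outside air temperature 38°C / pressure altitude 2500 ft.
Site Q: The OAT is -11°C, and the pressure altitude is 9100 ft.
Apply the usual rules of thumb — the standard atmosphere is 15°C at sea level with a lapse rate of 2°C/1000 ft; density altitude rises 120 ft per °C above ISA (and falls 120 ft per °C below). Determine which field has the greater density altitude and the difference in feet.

Site P: ISA temp = 10°C, deviation +28°C, DA = 2500 + 120 × 28 = 5860 ft.
Site Q: ISA temp = -3.2°C, deviation -7.8°C, DA = 9100 + 120 × (-7.8) = 8164 ft.
Site Q is higher by 8164 − 5860 = 2304 ft.

Site Q by 2304 ft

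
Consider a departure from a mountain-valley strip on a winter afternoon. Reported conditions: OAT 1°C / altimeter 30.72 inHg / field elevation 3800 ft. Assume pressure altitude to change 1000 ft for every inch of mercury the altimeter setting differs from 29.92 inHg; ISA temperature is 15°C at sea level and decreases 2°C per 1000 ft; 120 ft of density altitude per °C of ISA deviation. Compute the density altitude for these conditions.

2040 ft

Pressure altitude = 3800 + (29.92 − 30.72) × 1000 = 3800 + (-800) = 3000 ft.
ISA temperature at 3000 ft = 15 − 2 × (3000/1000) = 9°C.
ISA deviation = 1 − 9 = -8°C.
Density altitude = 3000 + 120 × (-8) = 2040 ft.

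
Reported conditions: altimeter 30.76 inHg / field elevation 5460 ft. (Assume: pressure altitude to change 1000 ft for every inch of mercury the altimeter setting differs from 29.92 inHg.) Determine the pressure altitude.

Pressure correction = (29.92 − 30.76) × 1000 = -840 ft.
Pressure altitude = 5460 + (-840) = 4620 ft.

4620 ft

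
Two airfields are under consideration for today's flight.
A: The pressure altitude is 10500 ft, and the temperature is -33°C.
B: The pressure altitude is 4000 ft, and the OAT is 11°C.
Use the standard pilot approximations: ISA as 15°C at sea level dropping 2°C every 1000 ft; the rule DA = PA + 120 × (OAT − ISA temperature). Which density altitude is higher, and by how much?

A by 2780 ft

A: ISA temp = -6°C, deviation -27°C, DA = 10500 + 120 × (-27) = 7260 ft.
B: ISA temp = 7°C, deviation +4°C, DA = 4000 + 120 × 4 = 4480 ft.
A is higher by 7260 − 4480 = 2780 ft.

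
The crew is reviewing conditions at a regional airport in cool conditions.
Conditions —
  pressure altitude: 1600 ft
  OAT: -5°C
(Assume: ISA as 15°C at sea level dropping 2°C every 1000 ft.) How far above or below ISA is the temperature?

ISA temperature at 1600 ft = 15 − 2 × (1600/1000) = 11.8°C.
Deviation = OAT − ISA = -5 − 11.8 = -16.8°C.

ISA-16.8°C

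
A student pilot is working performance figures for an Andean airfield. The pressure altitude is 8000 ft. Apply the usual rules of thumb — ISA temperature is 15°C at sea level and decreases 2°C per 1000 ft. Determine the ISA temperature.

ISA temperature = 15 − 2 × (8000/1000) = 15 − 16 = -1°C.

-1°C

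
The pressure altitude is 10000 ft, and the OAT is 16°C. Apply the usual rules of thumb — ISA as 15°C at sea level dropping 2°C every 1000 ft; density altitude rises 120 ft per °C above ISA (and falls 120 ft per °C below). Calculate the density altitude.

ISA temperature at 10000 ft = 15 − 2 × (10000/1000) = -5°C.
ISA deviation = 16 − (-5) = +21°C.
Density altitude = 10000 + 120 × (21) = 10000 + (+2520) = 12520 ft.

12520 ft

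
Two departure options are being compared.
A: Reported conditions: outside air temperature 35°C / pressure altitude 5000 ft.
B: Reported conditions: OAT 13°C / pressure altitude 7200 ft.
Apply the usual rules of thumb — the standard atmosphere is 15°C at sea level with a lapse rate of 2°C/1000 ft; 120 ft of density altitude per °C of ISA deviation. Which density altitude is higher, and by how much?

A: ISA temp = 5°C, deviation +30°C, DA = 5000 + 120 × 30 = 8600 ft.
B: ISA temp = 0.6°C, deviation +12.4°C, DA = 7200 + 120 × 12.4 = 8688 ft.
B is higher by 8688 − 8600 = 88 ft.

B by 88 ft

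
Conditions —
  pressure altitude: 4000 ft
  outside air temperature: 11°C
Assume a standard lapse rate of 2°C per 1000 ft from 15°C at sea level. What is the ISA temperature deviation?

ISA temperature at 4000 ft = 15 − 2 × (4000/1000) = 7°C.
Deviation = OAT − ISA = 11 − 7 = +4°C.

ISA+4°C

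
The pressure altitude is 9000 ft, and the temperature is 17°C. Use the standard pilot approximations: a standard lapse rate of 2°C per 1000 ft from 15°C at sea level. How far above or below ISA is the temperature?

ISA temperature at 9000 ft = 15 − 2 × (9000/1000) = -3°C.
Deviation = OAT − ISA = 17 − (-3) = +20°C.

ISA+20°C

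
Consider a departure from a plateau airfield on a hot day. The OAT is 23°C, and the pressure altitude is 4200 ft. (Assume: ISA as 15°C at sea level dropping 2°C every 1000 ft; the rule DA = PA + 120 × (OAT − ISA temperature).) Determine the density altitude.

6168 ft

ISA temperature at 4200 ft = 15 − 2 × (4200/1000) = 6.6°C.
ISA deviation = 23 − 6.6 = +16.4°C.
Density altitude = 4200 + 120 × (16.4) = 4200 + (+1968) = 6168 ft.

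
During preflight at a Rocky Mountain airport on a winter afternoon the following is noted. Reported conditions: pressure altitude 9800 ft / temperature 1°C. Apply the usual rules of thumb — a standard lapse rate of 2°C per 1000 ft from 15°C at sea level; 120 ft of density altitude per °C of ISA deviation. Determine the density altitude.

ISA temperature at 9800 ft = 15 − 2 × (9800/1000) = -4.6°C.
ISA deviation = 1 − (-4.6) = +5.6°C.
Density altitude = 9800 + 120 × (5.6) = 9800 + (+672) = 10472 ft.

10472 ft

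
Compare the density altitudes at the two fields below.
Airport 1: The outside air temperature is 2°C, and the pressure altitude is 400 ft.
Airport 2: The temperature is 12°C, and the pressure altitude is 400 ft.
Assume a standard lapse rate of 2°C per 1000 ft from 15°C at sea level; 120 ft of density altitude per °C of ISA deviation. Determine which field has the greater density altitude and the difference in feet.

Airport 1: ISA temp = 14.2°C, deviation -12.2°C, DA = 400 + 120 × (-12.2) = -1064 ft.
Airport 2: ISA temp = 14.2°C, deviation -2.2°C, DA = 400 + 120 × (-2.2) = 136 ft.
Airport 2 is higher by 136 − (-1064) = 1200 ft.

Airport 2 by 1200 ft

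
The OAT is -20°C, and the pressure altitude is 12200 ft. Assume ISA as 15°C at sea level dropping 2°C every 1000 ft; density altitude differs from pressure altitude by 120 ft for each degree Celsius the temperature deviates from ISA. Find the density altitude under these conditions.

ISA temperature at 12200 ft = 15 − 2 × (12200/1000) = -9.4°C.
ISA deviation = -20 − (-9.4) = -10.6°C.
Density altitude = 12200 + 120 × (-10.6) = 12200 + (-1272) = 10928 ft.

10928 ft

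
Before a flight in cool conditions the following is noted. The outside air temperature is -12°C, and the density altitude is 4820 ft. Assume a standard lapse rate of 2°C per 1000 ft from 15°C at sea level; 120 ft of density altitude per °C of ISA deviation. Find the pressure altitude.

6500 ft

DA = PA + 120 × (OAT − (15 − 2·PA/1000)) = PA + 120·OAT − 1800 + 0.24·PA = 1.24·PA + 120·OAT − 1800.
So 1.24·PA = 4820 − 120 × (-12) + 1800 = 8060.
PA = 8060 / 1.24 = 6500 ft.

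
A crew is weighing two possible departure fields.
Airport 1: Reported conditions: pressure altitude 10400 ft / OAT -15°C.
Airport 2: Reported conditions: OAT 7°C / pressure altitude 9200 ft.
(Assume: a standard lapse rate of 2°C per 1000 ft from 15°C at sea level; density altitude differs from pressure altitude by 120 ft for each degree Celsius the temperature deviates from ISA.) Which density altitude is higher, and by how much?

Airport 2 by 1152 ft

Airport 1: ISA temp = -5.8°C, deviation -9.2°C, DA = 10400 + 120 × (-9.2) = 9296 ft.
Airport 2: ISA temp = -3.4°C, deviation +10.4°C, DA = 9200 + 120 × 10.4 = 10448 ft.
Airport 2 is higher by 10448 − 9296 = 1152 ft.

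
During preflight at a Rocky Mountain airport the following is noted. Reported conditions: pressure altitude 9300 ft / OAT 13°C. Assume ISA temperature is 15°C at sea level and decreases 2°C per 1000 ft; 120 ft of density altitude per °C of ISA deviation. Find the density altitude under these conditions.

ISA temperature at 9300 ft = 15 − 2 × (9300/1000) = -3.6°C.
ISA deviation = 13 − (-3.6) = +16.6°C.
Density altitude = 9300 + 120 × (16.6) = 9300 + (+1992) = 11292 ft.

11292 ft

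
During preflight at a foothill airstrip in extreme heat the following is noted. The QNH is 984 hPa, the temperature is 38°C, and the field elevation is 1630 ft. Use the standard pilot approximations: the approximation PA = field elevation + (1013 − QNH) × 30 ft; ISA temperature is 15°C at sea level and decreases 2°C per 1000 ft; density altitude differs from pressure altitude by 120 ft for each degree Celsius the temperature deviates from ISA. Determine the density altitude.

Pressure altitude = 1630 + (1013 − 984) × 30 = 1630 + (+870) = 2500 ft.
ISA temperature at 2500 ft = 15 − 2 × (2500/1000) = 10°C.
ISA deviation = 38 − 10 = +28°C.
Density altitude = 2500 + 120 × (28) = 5860 ft.

5860 ft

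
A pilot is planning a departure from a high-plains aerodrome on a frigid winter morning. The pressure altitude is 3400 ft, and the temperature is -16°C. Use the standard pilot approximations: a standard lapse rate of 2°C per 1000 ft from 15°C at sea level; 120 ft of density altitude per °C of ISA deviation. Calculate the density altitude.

496 ft

ISA temperature at 3400 ft = 15 − 2 × (3400/1000) = 8.2°C.
ISA deviation = -16 − 8.2 = -24.2°C.
Density altitude = 3400 + 120 × (-24.2) = 3400 + (-2904) = 496 ft.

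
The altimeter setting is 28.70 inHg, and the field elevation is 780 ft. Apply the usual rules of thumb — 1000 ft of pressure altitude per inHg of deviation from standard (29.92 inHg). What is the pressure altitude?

Pressure correction = (29.92 − 28.70) × 1000 = +1220 ft.
Pressure altitude = 780 + (+1220) = 2000 ft.

2000 ft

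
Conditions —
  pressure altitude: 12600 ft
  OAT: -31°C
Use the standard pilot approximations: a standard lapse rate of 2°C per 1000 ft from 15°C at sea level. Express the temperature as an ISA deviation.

ISA temperature at 12600 ft = 15 − 2 × (12600/1000) = -10.2°C.
Deviation = OAT − ISA = -31 − (-10.2) = -20.8°C.

ISA-20.8°C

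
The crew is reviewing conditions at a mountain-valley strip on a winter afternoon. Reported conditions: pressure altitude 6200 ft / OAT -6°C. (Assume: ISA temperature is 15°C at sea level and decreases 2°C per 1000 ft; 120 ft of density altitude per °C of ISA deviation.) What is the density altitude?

ISA temperature at 6200 ft = 15 − 2 × (6200/1000) = 2.6°C.
ISA deviation = -6 − 2.6 = -8.6°C.
Density altitude = 6200 + 120 × (-8.6) = 6200 + (-1032) = 5168 ft.

5168 ft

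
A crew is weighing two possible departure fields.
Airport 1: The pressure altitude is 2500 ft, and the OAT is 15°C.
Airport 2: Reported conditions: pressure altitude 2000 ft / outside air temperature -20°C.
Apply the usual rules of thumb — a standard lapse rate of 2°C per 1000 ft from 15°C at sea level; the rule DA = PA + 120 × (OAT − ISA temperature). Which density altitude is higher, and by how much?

Airport 1 by 4820 ft

Airport 1: ISA temp = 10°C, deviation +5°C, DA = 2500 + 120 × 5 = 3100 ft.
Airport 2: ISA temp = 11°C, deviation -31°C, DA = 2000 + 120 × (-31) = -1720 ft.
Airport 1 is higher by 3100 − (-1720) = 4820 ft.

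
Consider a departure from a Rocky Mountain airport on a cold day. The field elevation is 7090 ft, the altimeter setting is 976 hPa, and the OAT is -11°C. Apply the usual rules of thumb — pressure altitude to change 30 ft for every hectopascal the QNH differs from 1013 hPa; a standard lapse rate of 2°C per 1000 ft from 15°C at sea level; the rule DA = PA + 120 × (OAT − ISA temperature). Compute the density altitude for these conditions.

Pressure altitude = 7090 + (1013 − 976) × 30 = 7090 + (+1110) = 8200 ft.
ISA temperature at 8200 ft = 15 − 2 × (8200/1000) = -1.4°C.
ISA deviation = -11 − (-1.4) = -9.6°C.
Density altitude = 8200 + 120 × (-9.6) = 7048 ft.

7048 ft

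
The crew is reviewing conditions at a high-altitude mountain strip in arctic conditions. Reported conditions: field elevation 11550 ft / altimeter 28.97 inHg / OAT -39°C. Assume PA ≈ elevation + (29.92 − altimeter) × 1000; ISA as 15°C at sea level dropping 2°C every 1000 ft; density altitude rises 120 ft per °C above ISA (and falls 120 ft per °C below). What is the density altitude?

9020 ft

Pressure altitude = 11550 + (29.92 − 28.97) × 1000 = 11550 + (+950) = 12500 ft.
ISA temperature at 12500 ft = 15 − 2 × (12500/1000) = -10°C.
ISA deviation = -39 − (-10) = -29°C.
Density altitude = 12500 + 120 × (-29) = 9020 ft.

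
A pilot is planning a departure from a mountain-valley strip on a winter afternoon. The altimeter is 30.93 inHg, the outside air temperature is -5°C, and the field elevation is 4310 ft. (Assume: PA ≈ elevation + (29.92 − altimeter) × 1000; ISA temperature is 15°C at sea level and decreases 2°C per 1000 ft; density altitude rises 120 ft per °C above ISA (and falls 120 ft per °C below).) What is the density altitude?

1692 ft

Pressure altitude = 4310 + (29.92 − 30.93) × 1000 = 4310 + (-1010) = 3300 ft.
ISA temperature at 3300 ft = 15 − 2 × (3300/1000) = 8.4°C.
ISA deviation = -5 − 8.4 = -13.4°C.
Density altitude = 3300 + 120 × (-13.4) = 1692 ft.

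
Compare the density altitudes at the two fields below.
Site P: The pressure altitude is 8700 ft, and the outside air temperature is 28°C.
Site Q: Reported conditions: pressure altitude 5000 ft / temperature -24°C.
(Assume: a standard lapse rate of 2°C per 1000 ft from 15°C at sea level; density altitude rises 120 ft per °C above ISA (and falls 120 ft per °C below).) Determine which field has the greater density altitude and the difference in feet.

Site P: ISA temp = -2.4°C, deviation +30.4°C, DA = 8700 + 120 × 30.4 = 12348 ft.
Site Q: ISA temp = 5°C, deviation -29°C, DA = 5000 + 120 × (-29) = 1520 ft.
Site P is higher by 12348 − 1520 = 10828 ft.

Site P by 10828 ft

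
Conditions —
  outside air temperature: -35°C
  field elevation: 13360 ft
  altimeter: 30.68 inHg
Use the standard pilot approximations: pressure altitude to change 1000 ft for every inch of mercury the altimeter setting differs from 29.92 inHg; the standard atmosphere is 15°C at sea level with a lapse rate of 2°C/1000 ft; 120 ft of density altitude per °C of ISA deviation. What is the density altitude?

9624 ft

Pressure altitude = 13360 + (29.92 − 30.68) × 1000 = 13360 + (-760) = 12600 ft.
ISA temperature at 12600 ft = 15 − 2 × (12600/1000) = -10.2°C.
ISA deviation = -35 − (-10.2) = -24.8°C.
Density altitude = 12600 + 120 × (-24.8) = 9624 ft.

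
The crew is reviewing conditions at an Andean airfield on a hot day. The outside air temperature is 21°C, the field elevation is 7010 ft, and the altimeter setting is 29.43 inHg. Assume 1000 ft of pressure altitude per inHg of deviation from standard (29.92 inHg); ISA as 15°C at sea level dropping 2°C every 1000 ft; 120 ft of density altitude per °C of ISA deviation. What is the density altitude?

Pressure altitude = 7010 + (29.92 − 29.43) × 1000 = 7010 + (+490) = 7500 ft.
ISA temperature at 7500 ft = 15 − 2 × (7500/1000) = 0°C.
ISA deviation = 21 − 0 = +21°C.
Density altitude = 7500 + 120 × (21) = 10020 ft.

10020 ft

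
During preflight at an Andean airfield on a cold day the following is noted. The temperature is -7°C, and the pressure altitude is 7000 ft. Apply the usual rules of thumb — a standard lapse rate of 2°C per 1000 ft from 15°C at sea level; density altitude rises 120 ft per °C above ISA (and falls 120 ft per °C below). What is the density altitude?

ISA temperature at 7000 ft = 15 − 2 × (7000/1000) = 1°C.
ISA deviation = -7 − 1 = -8°C.
Density altitude = 7000 + 120 × (-8) = 7000 + (-960) = 6040 ft.

6040 ft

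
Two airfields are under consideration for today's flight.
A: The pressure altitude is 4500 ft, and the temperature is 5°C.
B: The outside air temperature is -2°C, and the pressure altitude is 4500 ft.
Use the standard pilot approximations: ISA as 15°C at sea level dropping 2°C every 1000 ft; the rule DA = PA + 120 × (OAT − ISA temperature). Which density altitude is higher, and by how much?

A: ISA temp = 6°C, deviation -1°C, DA = 4500 + 120 × (-1) = 4380 ft.
B: ISA temp = 6°C, deviation -8°C, DA = 4500 + 120 × (-8) = 3540 ft.
A is higher by 4380 − 3540 = 840 ft.

A by 840 ft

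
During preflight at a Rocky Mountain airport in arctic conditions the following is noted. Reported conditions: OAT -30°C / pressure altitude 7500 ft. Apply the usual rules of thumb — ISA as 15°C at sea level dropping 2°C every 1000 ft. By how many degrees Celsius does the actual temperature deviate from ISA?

ISA temperature at 7500 ft = 15 − 2 × (7500/1000) = 0°C.
Deviation = OAT − ISA = -30 − 0 = -30°C.

ISA-30°C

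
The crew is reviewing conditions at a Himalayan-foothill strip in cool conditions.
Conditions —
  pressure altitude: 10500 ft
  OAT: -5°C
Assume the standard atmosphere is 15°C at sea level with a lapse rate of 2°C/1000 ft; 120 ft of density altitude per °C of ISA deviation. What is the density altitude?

10620 ft

ISA temperature at 10500 ft = 15 − 2 × (10500/1000) = -6°C.
ISA deviation = -5 − (-6) = +1°C.
Density altitude = 10500 + 120 × (1) = 10500 + (+120) = 10620 ft.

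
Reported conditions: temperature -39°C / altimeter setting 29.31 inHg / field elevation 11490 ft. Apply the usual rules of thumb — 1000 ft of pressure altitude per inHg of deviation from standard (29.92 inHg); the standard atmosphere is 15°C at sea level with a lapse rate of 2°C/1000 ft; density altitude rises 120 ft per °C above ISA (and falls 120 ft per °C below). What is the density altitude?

Pressure altitude = 11490 + (29.92 − 29.31) × 1000 = 11490 + (+610) = 12100 ft.
ISA temperature at 12100 ft = 15 − 2 × (12100/1000) = -9.2°C.
ISA deviation = -39 − (-9.2) = -29.8°C.
Density altitude = 12100 + 120 × (-29.8) = 8524 ft.

8524 ft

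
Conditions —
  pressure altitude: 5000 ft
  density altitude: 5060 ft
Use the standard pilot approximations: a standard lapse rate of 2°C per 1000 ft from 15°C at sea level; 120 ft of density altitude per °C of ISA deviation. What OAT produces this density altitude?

Density altitude − pressure altitude = 5060 − 5000 = +60 ft.
At 120 ft/°C that is an ISA deviation of 60/120 = +0.5°C.
ISA temperature at 5000 ft = 15 − 2 × (5000/1000) = 5°C.
OAT = ISA + deviation = 5 + (+0.5) = 5.5°C.

5.5°C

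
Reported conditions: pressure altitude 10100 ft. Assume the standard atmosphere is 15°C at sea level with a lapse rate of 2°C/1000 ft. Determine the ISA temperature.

-5.2°C

ISA temperature = 15 − 2 × (10100/1000) = 15 − 20.2 = -5.2°C.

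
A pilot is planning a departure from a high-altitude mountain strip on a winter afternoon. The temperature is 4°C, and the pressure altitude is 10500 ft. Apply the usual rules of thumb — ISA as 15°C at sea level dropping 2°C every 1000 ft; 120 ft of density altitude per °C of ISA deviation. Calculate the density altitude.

11700 ft

ISA temperature at 10500 ft = 15 − 2 × (10500/1000) = -6°C.
ISA deviation = 4 − (-6) = +10°C.
Density altitude = 10500 + 120 × (10) = 10500 + (+1200) = 11700 ft.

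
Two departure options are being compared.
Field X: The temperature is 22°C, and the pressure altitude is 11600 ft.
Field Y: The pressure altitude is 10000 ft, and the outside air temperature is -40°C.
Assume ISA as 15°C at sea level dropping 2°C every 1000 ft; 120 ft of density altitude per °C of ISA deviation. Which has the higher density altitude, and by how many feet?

Field X by 9424 ft

Field X: ISA temp = -8.2°C, deviation +30.2°C, DA = 11600 + 120 × 30.2 = 15224 ft.
Field Y: ISA temp = -5°C, deviation -35°C, DA = 10000 + 120 × (-35) = 5800 ft.
Field X is higher by 15224 − 5800 = 9424 ft.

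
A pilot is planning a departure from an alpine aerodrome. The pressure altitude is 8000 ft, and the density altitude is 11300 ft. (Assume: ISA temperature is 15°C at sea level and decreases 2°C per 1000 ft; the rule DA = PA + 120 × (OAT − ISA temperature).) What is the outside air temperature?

26.5°C

Density altitude − pressure altitude = 11300 − 8000 = +3300 ft.
At 120 ft/°C that is an ISA deviation of 3300/120 = +27.5°C.
ISA temperature at 8000 ft = 15 − 2 × (8000/1000) = -1°C.
OAT = ISA + deviation = -1 + (+27.5) = 26.5°C.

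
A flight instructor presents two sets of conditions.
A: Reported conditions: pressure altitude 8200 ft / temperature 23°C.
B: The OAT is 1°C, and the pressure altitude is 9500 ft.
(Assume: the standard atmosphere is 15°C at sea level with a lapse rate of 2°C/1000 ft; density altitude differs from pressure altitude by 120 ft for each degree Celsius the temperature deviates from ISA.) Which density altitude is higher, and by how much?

A by 1028 ft

A: ISA temp = -1.4°C, deviation +24.4°C, DA = 8200 + 120 × 24.4 = 11128 ft.
B: ISA temp = -4°C, deviation +5°C, DA = 9500 + 120 × 5 = 10100 ft.
A is higher by 11128 − 10100 = 1028 ft.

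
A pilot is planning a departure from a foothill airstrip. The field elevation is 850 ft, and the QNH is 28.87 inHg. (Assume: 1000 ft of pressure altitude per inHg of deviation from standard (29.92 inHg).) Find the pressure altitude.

Pressure correction = (29.92 − 28.87) × 1000 = +1050 ft.
Pressure altitude = 850 + (+1050) = 1900 ft.

1900 ft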